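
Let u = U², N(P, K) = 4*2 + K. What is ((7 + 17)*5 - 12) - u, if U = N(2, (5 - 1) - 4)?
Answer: 44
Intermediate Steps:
N(P, K) = 8 + K
U = 8 (U = 8 + ((5 - 1) - 4) = 8 + (4 - 4) = 8 + 0 = 8)
u = 64 (u = 8² = 64)
((7 + 17)*5 - 12) - u = ((7 + 17)*5 - 12) - 1*64 = (24*5 - 12) - 64 = (120 - 12) - 64 = 108 - 64 = 44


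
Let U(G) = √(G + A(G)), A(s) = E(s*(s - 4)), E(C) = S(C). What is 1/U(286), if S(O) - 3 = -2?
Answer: √287/287 ≈ 0.059028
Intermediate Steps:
S(O) = 1 (S(O) = 3 - 2 = 1)
E(C) = 1
A(s) = 1
U(G) = √(1 + G) (U(G) = √(G + 1) = √(1 + G))
1/U(286) = 1/(√(1 + 286)) = 1/(√287) = √287/287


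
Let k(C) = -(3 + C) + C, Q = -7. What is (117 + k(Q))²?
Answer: 12996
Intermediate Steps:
k(C) = -3 (k(C) = (-3 - C) + C = -3)
(117 + k(Q))² = (117 - 3)² = 114² = 12996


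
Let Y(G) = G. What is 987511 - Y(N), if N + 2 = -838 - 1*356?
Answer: 988707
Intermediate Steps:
N = -1196 (N = -2 + (-838 - 1*356) = -2 + (-838 - 356) = -2 - 1194 = -1196)
987511 - Y(N) = 987511 - 1*(-1196) = 987511 + 1196 = 988707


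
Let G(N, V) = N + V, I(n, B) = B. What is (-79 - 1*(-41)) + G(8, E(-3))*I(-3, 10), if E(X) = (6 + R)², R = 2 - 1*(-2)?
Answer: 1042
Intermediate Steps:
R = 4 (R = 2 + 2 = 4)
E(X) = 100 (E(X) = (6 + 4)² = 10² = 100)
(-79 - 1*(-41)) + G(8, E(-3))*I(-3, 10) = (-79 - 1*(-41)) + (8 + 100)*10 = (-79 + 41) + 108*10 = -38 + 1080 = 1042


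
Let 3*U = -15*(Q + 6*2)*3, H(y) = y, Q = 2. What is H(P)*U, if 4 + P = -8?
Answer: 2520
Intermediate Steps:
P = -12 (P = -4 - 8 = -12)
U = -210 (U = (-15*(2 + 6*2)*3)/3 = (-15*(2 + 12)*3)/3 = (-210*3)/3 = (-15*42)/3 = (1/3)*(-630) = -210)
H(P)*U = -12*(-210) = 2520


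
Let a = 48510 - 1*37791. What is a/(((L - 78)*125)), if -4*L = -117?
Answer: -14292/8125 ≈ -1.7590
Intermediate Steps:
a = 10719 (a = 48510 - 37791 = 10719)
L = 117/4 (L = -1/4*(-117) = 117/4 ≈ 29.250)
a/(((L - 78)*125)) = 10719/(((117/4 - 78)*125)) = 10719/((-195/4*125)) = 10719/(-24375/4) = 10719*(-4/24375) = -14292/8125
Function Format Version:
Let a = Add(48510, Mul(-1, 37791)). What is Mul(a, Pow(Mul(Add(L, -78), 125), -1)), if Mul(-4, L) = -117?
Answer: Rational(-14292, 8125) ≈ -1.7590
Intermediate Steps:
a = 10719 (a = Add(48510, -37791) = 10719)
L = Rational(117, 4) (L = Mul(Rational(-1, 4), -117) = Rational(117, 4) ≈ 29.250)
Mul(a, Pow(Mul(Add(L, -78), 125), -1)) = Mul(10719, Pow(Mul(Add(Rational(117, 4), -78), 125), -1)) = Mul(10719, Pow(Mul(Rational(-195, 4), 125), -1)) = Mul(10719, Pow(Rational(-24375, 4), -1)) = Mul(10719, Rational(-4, 24375)) = Rational(-14292, 8125)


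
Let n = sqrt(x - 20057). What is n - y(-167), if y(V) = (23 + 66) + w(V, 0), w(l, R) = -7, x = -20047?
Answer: -82 + 6*I*sqrt(1114) ≈ -82.0 + 200.26*I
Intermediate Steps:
y(V) = 82 (y(V) = (23 + 66) - 7 = 89 - 7 = 82)
n = 6*I*sqrt(1114) (n = sqrt(-20047 - 20057) = sqrt(-40104) = 6*I*sqrt(1114) ≈ 200.26*I)
n - y(-167) = 6*I*sqrt(1114) - 1*82 = 6*I*sqrt(1114) - 82 = -82 + 6*I*sqrt(1114)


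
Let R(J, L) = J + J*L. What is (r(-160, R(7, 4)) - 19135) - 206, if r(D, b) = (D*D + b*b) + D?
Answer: 7324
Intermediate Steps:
r(D, b) = D + D² + b² (r(D, b) = (D² + b²) + D = D + D² + b²)
(r(-160, R(7, 4)) - 19135) - 206 = ((-160 + (-160)² + (7*(1 + 4))²) - 19135) - 206 = ((-160 + 25600 + (7*5)²) - 19135) - 206 = ((-160 + 25600 + 35²) - 19135) - 206 = ((-160 + 25600 + 1225) - 19135) - 206 = (26665 - 19135) - 206 = 7530 - 206 = 7324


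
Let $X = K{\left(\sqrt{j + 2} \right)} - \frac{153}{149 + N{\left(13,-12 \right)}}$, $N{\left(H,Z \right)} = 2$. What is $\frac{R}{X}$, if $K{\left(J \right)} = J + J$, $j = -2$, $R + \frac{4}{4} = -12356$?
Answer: $\frac{207323}{17} \approx 12195.0$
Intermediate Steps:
$R = -12357$ ($R = -1 - 12356 = -12357$)
$K{\left(J \right)} = 2 J$
$X = - \frac{153}{151}$ ($X = 2 \sqrt{-2 + 2} - \frac{153}{149 + 2} = 2 \sqrt{0} - \frac{153}{151} = 2 \cdot 0 - \frac{153}{151} = 0 - \frac{153}{151} = - \frac{153}{151} \approx -1.0132$)
$\frac{R}{X} = - \frac{12357}{- \frac{153}{151}} = \left(-12357\right) \left(- \frac{151}{153}\right) = \frac{207323}{17}$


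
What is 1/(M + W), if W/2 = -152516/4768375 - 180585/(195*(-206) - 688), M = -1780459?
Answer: -97413132875/173439234279988978 ≈ -5.6166e-7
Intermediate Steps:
W = 854865500647/97413132875 (W = 2*(-152516/4768375 - 180585/(195*(-206) - 688)) = 2*(-152516*1/4768375 - 180585/(-40170 - 688)) = 2*(-152516/4768375 - 180585/(-40858)) = 2*(-152516/4768375 - 180585*(-1/40858)) = 2*(-152516/4768375 + 180585/40858) = 2*(854865500647/194826265750) = 854865500647/97413132875 ≈ 8.7757)
1/(M + W) = 1/(-1780459 + 854865500647/97413132875) = 1/(-173439234279988978/97413132875) = -97413132875/173439234279988978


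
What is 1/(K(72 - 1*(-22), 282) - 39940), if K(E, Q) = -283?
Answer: -1/40223 ≈ -2.4861e-5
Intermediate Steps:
1/(K(72 - 1*(-22), 282) - 39940) = 1/(-283 - 39940) = 1/(-40223) = -1/40223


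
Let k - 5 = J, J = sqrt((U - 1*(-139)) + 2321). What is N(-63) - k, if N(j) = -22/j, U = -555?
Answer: -293/63 - sqrt(1905) ≈ -48.297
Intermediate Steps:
J = sqrt(1905) (J = sqrt((-555 - 1*(-139)) + 2321) = sqrt((-555 + 139) + 2321) = sqrt(-416 + 2321) = sqrt(1905) ≈ 43.646)
k = 5 + sqrt(1905) ≈ 48.646
N(-63) - k = -22/(-63) - (5 + sqrt(1905)) = -22*(-1/63) + (-5 - sqrt(1905)) = 22/63 + (-5 - sqrt(1905)) = -293/63 - sqrt(1905)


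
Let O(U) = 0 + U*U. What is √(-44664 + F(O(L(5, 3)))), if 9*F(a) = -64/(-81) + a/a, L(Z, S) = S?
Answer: I*√32559911/27 ≈ 211.34*I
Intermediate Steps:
O(U) = U² (O(U) = 0 + U² = U²)
F(a) = 145/729 (F(a) = (-64/(-81) + a/a)/9 = (-64*(-1/81) + 1)/9 = (64/81 + 1)/9 = (⅑)*(145/81) = 145/729)
√(-44664 + F(O(L(5, 3)))) = √(-44664 + 145/729) = √(-32559911/729) = I*√32559911/27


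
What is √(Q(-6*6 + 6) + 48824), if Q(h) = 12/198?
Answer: √53169402/33 ≈ 220.96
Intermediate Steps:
Q(h) = 2/33 (Q(h) = 12*(1/198) = 2/33)
√(Q(-6*6 + 6) + 48824) = √(2/33 + 48824) = √(1611194/33) = √53169402/33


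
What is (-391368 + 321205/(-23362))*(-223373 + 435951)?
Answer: -971849264687669/11681 ≈ -8.3199e+10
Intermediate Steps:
(-391368 + 321205/(-23362))*(-223373 + 435951) = (-391368 + 321205*(-1/23362))*212578 = (-391368 - 321205/23362)*212578 = -9143460421/23362*212578 = -971849264687669/11681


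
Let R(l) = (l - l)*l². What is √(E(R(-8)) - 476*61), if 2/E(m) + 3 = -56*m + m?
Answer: I*√261330/3 ≈ 170.4*I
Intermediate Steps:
R(l) = 0 (R(l) = 0*l² = 0)
E(m) = 2/(-3 - 55*m) (E(m) = 2/(-3 + (-56*m + m)) = 2/(-3 - 55*m))
√(E(R(-8)) - 476*61) = √(-2/(3 + 55*0) - 476*61) = √(-2/(3 + 0) - 29036) = √(-2/3 - 29036) = √(-2*⅓ - 29036) = √(-⅔ - 29036) = √(-87110/3) = I*√261330/3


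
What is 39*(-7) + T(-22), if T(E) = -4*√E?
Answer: -273 - 4*I*√22 ≈ -273.0 - 18.762*I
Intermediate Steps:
39*(-7) + T(-22) = 39*(-7) - 4*I*√22 = -273 - 4*I*√22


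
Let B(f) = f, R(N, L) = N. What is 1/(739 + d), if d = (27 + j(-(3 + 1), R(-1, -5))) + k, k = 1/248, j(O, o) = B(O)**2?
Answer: 248/193937 ≈ 0.0012788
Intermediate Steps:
j(O, o) = O**2
k = 1/248 ≈ 0.0040323
d = 10665/248 (d = (27 + (-(3 + 1))**2) + 1/248 = (27 + (-1*4)**2) + 1/248 = (27 + (-4)**2) + 1/248 = (27 + 16) + 1/248 = 43 + 1/248 = 10665/248 ≈ 43.004)
1/(739 + d) = 1/(739 + 10665/248) = 1/(193937/248) = 248/193937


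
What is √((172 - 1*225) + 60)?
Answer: √7 ≈ 2.6458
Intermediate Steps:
√((172 - 1*225) + 60) = √((172 - 225) + 60) = √(-53 + 60) = √7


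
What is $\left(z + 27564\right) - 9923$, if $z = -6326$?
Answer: $11315$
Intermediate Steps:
$\left(z + 27564\right) - 9923 = \left(-6326 + 27564\right) - 9923 = 21238 - 9923 = 11315$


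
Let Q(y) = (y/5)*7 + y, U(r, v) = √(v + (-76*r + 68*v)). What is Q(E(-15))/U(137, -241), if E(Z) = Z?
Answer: 36*I*√27041/27041 ≈ 0.21892*I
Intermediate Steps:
U(r, v) = √(-76*r + 69*v)
Q(y) = 12*y/5 (Q(y) = (y*(⅕))*7 + y = (y/5)*7 + y = 7*y/5 + y = 12*y/5)
Q(E(-15))/U(137, -241) = ((12/5)*(-15))/(√(-76*137 + 69*(-241))) = -36/√(-10412 - 16629) = -36*(-I*√27041/27041) = -(-36)*I*√27041/27041 = 36*I*√27041/27041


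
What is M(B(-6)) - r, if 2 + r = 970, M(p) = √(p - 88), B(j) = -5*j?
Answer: -968 + I*√58 ≈ -968.0 + 7.6158*I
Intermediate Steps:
M(p) = √(-88 + p)
r = 968 (r = -2 + 970 = 968)
M(B(-6)) - r = √(-88 - 5*(-6)) - 1*968 = √(-88 + 30) - 968 = √(-58) - 968 = I*√58 - 968 = -968 + I*√58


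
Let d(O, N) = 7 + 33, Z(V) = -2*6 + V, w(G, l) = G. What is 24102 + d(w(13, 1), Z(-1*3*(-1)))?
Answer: 24142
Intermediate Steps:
Z(V) = -12 + V
d(O, N) = 40
24102 + d(w(13, 1), Z(-1*3*(-1))) = 24102 + 40 = 24142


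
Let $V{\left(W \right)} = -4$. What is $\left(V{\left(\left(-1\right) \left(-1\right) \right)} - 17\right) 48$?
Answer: $-1008$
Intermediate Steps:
$\left(V{\left(\left(-1\right) \left(-1\right) \right)} - 17\right) 48 = \left(-4 - 17\right) 48 = \left(-21\right) 48 = -1008$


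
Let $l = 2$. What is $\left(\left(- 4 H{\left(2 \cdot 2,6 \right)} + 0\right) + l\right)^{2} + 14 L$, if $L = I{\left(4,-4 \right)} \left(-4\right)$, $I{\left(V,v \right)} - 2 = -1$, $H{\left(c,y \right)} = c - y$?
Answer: $44$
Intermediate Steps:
$I{\left(V,v \right)} = 1$ ($I{\left(V,v \right)} = 2 - 1 = 1$)
$L = -4$ ($L = 1 \left(-4\right) = -4$)
$\left(\left(- 4 H{\left(2 \cdot 2,6 \right)} + 0\right) + l\right)^{2} + 14 L = \left(\left(- 4 \left(2 \cdot 2 - 6\right) + 0\right) + 2\right)^{2} + 14 \left(-4\right) = \left(\left(- 4 \left(4 - 6\right) + 0\right) + 2\right)^{2} - 56 = \left(\left(\left(-4\right) \left(-2\right) + 0\right) + 2\right)^{2} - 56 = \left(\left(8 + 0\right) + 2\right)^{2} - 56 = \left(8 + 2\right)^{2} - 56 = 10^{2} - 56 = 100 - 56 = 44$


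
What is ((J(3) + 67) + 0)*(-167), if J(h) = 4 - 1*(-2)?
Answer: -12191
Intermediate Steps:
J(h) = 6 (J(h) = 4 + 2 = 6)
((J(3) + 67) + 0)*(-167) = ((6 + 67) + 0)*(-167) = (73 + 0)*(-167) = 73*(-167) = -12191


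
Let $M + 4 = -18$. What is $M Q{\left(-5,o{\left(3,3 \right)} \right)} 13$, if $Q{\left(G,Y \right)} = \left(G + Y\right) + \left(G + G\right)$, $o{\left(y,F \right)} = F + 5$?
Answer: $2002$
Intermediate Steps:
$o{\left(y,F \right)} = 5 + F$
$Q{\left(G,Y \right)} = Y + 3 G$ ($Q{\left(G,Y \right)} = \left(G + Y\right) + 2 G = Y + 3 G$)
$M = -22$ ($M = -4 - 18 = -22$)
$M Q{\left(-5,o{\left(3,3 \right)} \right)} 13 = - 22 \left(\left(5 + 3\right) + 3 \left(-5\right)\right) 13 = - 22 \left(8 - 15\right) 13 = \left(-22\right) \left(-7\right) 13 = 154 \cdot 13 = 2002$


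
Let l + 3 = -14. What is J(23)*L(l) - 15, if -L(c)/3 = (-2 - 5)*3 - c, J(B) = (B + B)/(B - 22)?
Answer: 537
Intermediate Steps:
l = -17 (l = -3 - 14 = -17)
J(B) = 2*B/(-22 + B) (J(B) = (2*B)/(-22 + B) = 2*B/(-22 + B))
L(c) = 63 + 3*c (L(c) = -3*((-2 - 5)*3 - c) = -3*(-7*3 - c) = -3*(-21 - c) = 63 + 3*c)
J(23)*L(l) - 15 = (2*23/(-22 + 23))*(63 + 3*(-17)) - 15 = (2*23/1)*(63 - 51) - 15 = (2*23*1)*12 - 15 = 46*12 - 15 = 552 - 15 = 537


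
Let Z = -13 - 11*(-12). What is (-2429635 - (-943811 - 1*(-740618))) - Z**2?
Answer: -2240603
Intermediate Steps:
Z = 119 (Z = -13 + 132 = 119)
(-2429635 - (-943811 - 1*(-740618))) - Z**2 = (-2429635 - (-943811 - 1*(-740618))) - 1*119**2 = (-2429635 - (-943811 + 740618)) - 1*14161 = (-2429635 - 1*(-203193)) - 14161 = (-2429635 + 203193) - 14161 = -2226442 - 14161 = -2240603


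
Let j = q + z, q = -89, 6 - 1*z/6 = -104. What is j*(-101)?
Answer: -57671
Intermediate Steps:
z = 660 (z = 36 - 6*(-104) = 36 + 624 = 660)
j = 571 (j = -89 + 660 = 571)
j*(-101) = 571*(-101) = -57671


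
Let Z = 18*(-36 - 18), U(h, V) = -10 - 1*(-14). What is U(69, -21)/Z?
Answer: -1/243 ≈ -0.0041152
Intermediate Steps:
U(h, V) = 4 (U(h, V) = -10 + 14 = 4)
Z = -972 (Z = 18*(-54) = -972)
U(69, -21)/Z = 4/(-972) = 4*(-1/972) = -1/243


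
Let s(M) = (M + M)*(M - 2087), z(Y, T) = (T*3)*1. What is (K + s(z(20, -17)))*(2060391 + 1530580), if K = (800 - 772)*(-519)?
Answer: 730920601224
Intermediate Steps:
z(Y, T) = 3*T (z(Y, T) = (3*T)*1 = 3*T)
s(M) = 2*M*(-2087 + M) (s(M) = (2*M)*(-2087 + M) = 2*M*(-2087 + M))
K = -14532 (K = 28*(-519) = -14532)
(K + s(z(20, -17)))*(2060391 + 1530580) = (-14532 + 2*(3*(-17))*(-2087 + 3*(-17)))*(2060391 + 1530580) = (-14532 + 2*(-51)*(-2087 - 51))*3590971 = (-14532 + 2*(-51)*(-2138))*3590971 = (-14532 + 218076)*3590971 = 203544*3590971 = 730920601224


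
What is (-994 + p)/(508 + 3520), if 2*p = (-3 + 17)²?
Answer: -224/1007 ≈ -0.22244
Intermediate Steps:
p = 98 (p = (-3 + 17)²/2 = (½)*14² = (½)*196 = 98)
(-994 + p)/(508 + 3520) = (-994 + 98)/(508 + 3520) = -896/4028 = -896*1/4028 = -224/1007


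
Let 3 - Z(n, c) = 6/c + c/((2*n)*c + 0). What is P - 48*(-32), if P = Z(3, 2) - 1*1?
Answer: 9209/6 ≈ 1534.8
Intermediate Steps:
Z(n, c) = 3 - 6/c - 1/(2*n) (Z(n, c) = 3 - (6/c + c/((2*n)*c + 0)) = 3 - (6/c + c/(2*c*n + 0)) = 3 - (6/c + c/((2*c*n))) = 3 - (6/c + c*(1/(2*c*n))) = 3 - (6/c + 1/(2*n)) = 3 - (1/(2*n) + 6/c) = 3 + (-6/c - 1/(2*n)) = 3 - 6/c - 1/(2*n))
P = -7/6 (P = (3 - 6/2 - 1/2/3) - 1*1 = (3 - 6*1/2 - 1/2*1/3) - 1 = (3 - 3 - 1/6) - 1 = -1/6 - 1 = -7/6 ≈ -1.1667)
P - 48*(-32) = -7/6 - 48*(-32) = -7/6 + 1536 = 9209/6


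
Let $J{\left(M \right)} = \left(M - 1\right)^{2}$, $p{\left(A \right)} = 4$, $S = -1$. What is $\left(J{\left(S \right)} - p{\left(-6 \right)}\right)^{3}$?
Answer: $0$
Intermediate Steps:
$J{\left(M \right)} = \left(-1 + M\right)^{2}$
$\left(J{\left(S \right)} - p{\left(-6 \right)}\right)^{3} = \left(\left(-1 - 1\right)^{2} - 4\right)^{3} = \left(\left(-2\right)^{2} - 4\right)^{3} = \left(4 - 4\right)^{3} = 0^{3} = 0$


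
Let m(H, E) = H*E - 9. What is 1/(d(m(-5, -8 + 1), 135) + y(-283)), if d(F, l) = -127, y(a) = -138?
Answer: -1/265 ≈ -0.0037736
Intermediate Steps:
m(H, E) = -9 + E*H (m(H, E) = E*H - 9 = -9 + E*H)
1/(d(m(-5, -8 + 1), 135) + y(-283)) = 1/(-127 - 138) = 1/(-265) = -1/265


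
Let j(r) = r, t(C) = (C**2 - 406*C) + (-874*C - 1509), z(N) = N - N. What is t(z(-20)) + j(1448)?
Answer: -61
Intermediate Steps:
z(N) = 0
t(C) = -1509 + C**2 - 1280*C (t(C) = (C**2 - 406*C) + (-1509 - 874*C) = -1509 + C**2 - 1280*C)
t(z(-20)) + j(1448) = (-1509 + 0**2 - 1280*0) + 1448 = (-1509 + 0 + 0) + 1448 = -1509 + 1448 = -61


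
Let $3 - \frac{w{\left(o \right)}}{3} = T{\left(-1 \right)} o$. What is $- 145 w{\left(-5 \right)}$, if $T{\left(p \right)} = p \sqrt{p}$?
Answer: $-1305 + 2175 i \approx -1305.0 + 2175.0 i$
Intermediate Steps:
$T{\left(p \right)} = p^{\frac{3}{2}}$
$w{\left(o \right)} = 9 + 3 i o$ ($w{\left(o \right)} = 9 - 3 \left(-1\right)^{\frac{3}{2}} o = 9 - 3 - i o = 9 - 3 \left(- i o\right) = 9 + 3 i o$)
$- 145 w{\left(-5 \right)} = - 145 \left(9 + 3 i \left(-5\right)\right) = - 145 \left(9 - 15 i\right) = -1305 + 2175 i$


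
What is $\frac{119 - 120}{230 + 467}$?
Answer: $- \frac{1}{697} \approx -0.0014347$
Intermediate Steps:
$\frac{119 - 120}{230 + 467} = - \frac{1}{697}$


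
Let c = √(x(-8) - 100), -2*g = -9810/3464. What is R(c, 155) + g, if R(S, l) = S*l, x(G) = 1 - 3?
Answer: 4905/3464 + 155*I*√102 ≈ 1.416 + 1565.4*I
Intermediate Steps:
g = 4905/3464 (g = -(-4905)/3464 = -½*(-4905/1732) = 4905/3464 ≈ 1.4160)
x(G) = -2
c = I*√102 (c = √(-2 - 100) = √(-102) = I*√102 ≈ 10.1*I)
R(c, 155) + g = (I*√102)*155 + 4905/3464 = 155*I*√102 + 4905/3464 = 4905/3464 + 155*I*√102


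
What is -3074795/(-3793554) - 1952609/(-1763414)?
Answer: 3207366058129/1672401558339 ≈ 1.9178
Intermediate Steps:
-3074795/(-3793554) - 1952609/(-1763414) = -3074795*(-1/3793554) - 1952609*(-1/1763414) = 3074795/3793554 + 1952609/1763414 = 3207366058129/1672401558339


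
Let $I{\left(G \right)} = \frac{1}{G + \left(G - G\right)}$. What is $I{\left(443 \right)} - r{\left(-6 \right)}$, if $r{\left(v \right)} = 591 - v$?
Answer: $- \frac{264470}{443} \approx -597.0$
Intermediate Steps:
$I{\left(G \right)} = \frac{1}{G}$ ($I{\left(G \right)} = \frac{1}{G + 0} = \frac{1}{G}$)
$I{\left(443 \right)} - r{\left(-6 \right)} = \frac{1}{443} - \left(591 - -6\right) = \frac{1}{443} - \left(591 + 6\right) = \frac{1}{443} - 597 = - \frac{264470}{443}$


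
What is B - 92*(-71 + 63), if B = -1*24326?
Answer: -23590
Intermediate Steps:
B = -24326
B - 92*(-71 + 63) = -24326 - 92*(-71 + 63) = -24326 - 92*(-8) = -24326 + 736 = -23590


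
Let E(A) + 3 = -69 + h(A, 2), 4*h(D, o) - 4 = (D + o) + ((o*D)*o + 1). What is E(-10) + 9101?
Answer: 36073/4 ≈ 9018.3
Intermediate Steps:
h(D, o) = 5/4 + D/4 + o/4 + D*o**2/4 (h(D, o) = 1 + ((D + o) + ((o*D)*o + 1))/4 = 1 + ((D + o) + ((D*o)*o + 1))/4 = 1 + ((D + o) + (D*o**2 + 1))/4 = 1 + ((D + o) + (1 + D*o**2))/4 = 1 + (1 + D + o + D*o**2)/4 = 1 + (1/4 + D/4 + o/4 + D*o**2/4) = 5/4 + D/4 + o/4 + D*o**2/4)
E(A) = -281/4 + 5*A/4 (E(A) = -3 + (-69 + (5/4 + A/4 + (1/4)*2 + (1/4)*A*2**2)) = -3 + (-69 + (5/4 + A/4 + 1/2 + (1/4)*A*4)) = -3 + (-69 + (5/4 + A/4 + 1/2 + A)) = -3 + (-69 + (7/4 + 5*A/4)) = -3 + (-269/4 + 5*A/4) = -281/4 + 5*A/4)
E(-10) + 9101 = (-281/4 + (5/4)*(-10)) + 9101 = (-281/4 - 25/2) + 9101 = -331/4 + 9101 = 36073/4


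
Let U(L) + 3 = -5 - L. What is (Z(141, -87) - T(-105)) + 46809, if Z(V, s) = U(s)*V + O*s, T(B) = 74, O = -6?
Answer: 58396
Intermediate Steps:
U(L) = -8 - L (U(L) = -3 + (-5 - L) = -8 - L)
Z(V, s) = -6*s + V*(-8 - s) (Z(V, s) = (-8 - s)*V - 6*s = V*(-8 - s) - 6*s = -6*s + V*(-8 - s))
(Z(141, -87) - T(-105)) + 46809 = ((-6*(-87) - 1*141*(8 - 87)) - 1*74) + 46809 = ((522 - 1*141*(-79)) - 74) + 46809 = ((522 + 11139) - 74) + 46809 = (11661 - 74) + 46809 = 11587 + 46809 = 58396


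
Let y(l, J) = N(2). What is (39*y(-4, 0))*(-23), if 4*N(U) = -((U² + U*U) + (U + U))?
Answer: 2691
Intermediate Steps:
N(U) = -U/2 - U²/2 (N(U) = (-((U² + U*U) + (U + U)))/4 = (-((U² + U²) + 2*U))/4 = (-(2*U² + 2*U))/4 = (-(2*U + 2*U²))/4 = (-2*U - 2*U²)/4 = -U/2 - U²/2)
y(l, J) = -3 (y(l, J) = -½*2*(1 + 2) = -½*2*3 = -3)
(39*y(-4, 0))*(-23) = (39*(-3))*(-23) = -117*(-23) = 2691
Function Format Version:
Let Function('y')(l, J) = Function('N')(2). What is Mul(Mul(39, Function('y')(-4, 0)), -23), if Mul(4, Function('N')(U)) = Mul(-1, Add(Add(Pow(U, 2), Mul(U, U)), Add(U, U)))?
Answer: 2691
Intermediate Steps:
Function('N')(U) = Add(Mul(Rational(-1, 2), U), Mul(Rational(-1, 2), Pow(U, 2))) (Function('N')(U) = Mul(Rational(1, 4), Mul(-1, Add(Add(Pow(U, 2), Mul(U, U)), Add(U, U)))) = Mul(Rational(1, 4), Mul(-1, Add(Add(Pow(U, 2), Pow(U, 2)), Mul(2, U)))) = Mul(Rational(1, 4), Mul(-1, Add(Mul(2, Pow(U, 2)), Mul(2, U)))) = Mul(Rational(1, 4), Mul(-1, Add(Mul(2, U), Mul(2, Pow(U, 2))))) = Mul(Rational(1, 4), Add(Mul(-2, U), Mul(-2, Pow(U, 2)))) = Add(Mul(Rational(-1, 2), U), Mul(Rational(-1, 2), Pow(U, 2))))
Function('y')(l, J) = -3 (Function('y')(l, J) = Mul(Rational(-1, 2), 2, Add(1, 2)) = Mul(Rational(-1, 2), 2, 3) = -3)
Mul(Mul(39, Function('y')(-4, 0)), -23) = Mul(Mul(39, -3), -23) = Mul(-117, -23) = 2691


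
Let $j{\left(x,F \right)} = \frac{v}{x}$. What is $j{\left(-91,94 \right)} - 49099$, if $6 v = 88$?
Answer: $- \frac{13404071}{273} \approx -49099.0$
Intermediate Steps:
$v = \frac{44}{3}$ ($v = \frac{1}{6} \cdot 88 = \frac{44}{3} \approx 14.667$)
$j{\left(x,F \right)} = \frac{44}{3 x}$
$j{\left(-91,94 \right)} - 49099 = \frac{44}{3 \left(-91\right)} - 49099 = \frac{44}{3} \left(- \frac{1}{91}\right) - 49099 = - \frac{44}{273} - 49099 = - \frac{13404071}{273}$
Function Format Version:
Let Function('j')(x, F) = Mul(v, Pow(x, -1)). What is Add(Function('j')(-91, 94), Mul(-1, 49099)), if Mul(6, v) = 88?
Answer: Rational(-13404071, 273) ≈ -49099.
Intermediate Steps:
v = Rational(44, 3) (v = Mul(Rational(1, 6), 88) = Rational(44, 3) ≈ 14.667)
Function('j')(x, F) = Mul(Rational(44, 3), Pow(x, -1))
Add(Function('j')(-91, 94), Mul(-1, 49099)) = Add(Mul(Rational(44, 3), Pow(-91, -1)), Mul(-1, 49099)) = Add(Mul(Rational(44, 3), Rational(-1, 91)), -49099) = Add(Rational(-44, 273), -49099) = Rational(-13404071, 273)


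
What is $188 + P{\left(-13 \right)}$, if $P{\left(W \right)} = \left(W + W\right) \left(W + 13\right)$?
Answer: $188$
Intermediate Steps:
$P{\left(W \right)} = 2 W \left(13 + W\right)$
$188 + P{\left(-13 \right)} = 188 + 2 \left(-13\right) \left(13 - 13\right) = 188 + 2 \left(-13\right) 0 = 188 + 0 = 188$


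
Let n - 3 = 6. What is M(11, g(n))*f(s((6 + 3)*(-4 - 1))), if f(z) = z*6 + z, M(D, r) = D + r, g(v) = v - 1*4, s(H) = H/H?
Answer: 112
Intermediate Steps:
n = 9 (n = 3 + 6 = 9)
s(H) = 1
g(v) = -4 + v (g(v) = v - 4 = -4 + v)
f(z) = 7*z (f(z) = 6*z + z = 7*z)
M(11, g(n))*f(s((6 + 3)*(-4 - 1))) = (11 + (-4 + 9))*(7*1) = (11 + 5)*7 = 16*7 = 112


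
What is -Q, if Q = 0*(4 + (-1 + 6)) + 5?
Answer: -5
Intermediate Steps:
Q = 5 (Q = 0*(4 + 5) + 5 = 0*9 + 5 = 0 + 5 = 5)
-Q = -1*5 = -5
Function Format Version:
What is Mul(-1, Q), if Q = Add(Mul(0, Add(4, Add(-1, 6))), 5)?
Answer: -5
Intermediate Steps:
Q = 5 (Q = Add(Mul(0, Add(4, 5)), 5) = Add(Mul(0, 9), 5) = Add(0, 5) = 5)
Mul(-1, Q) = Mul(-1, 5) = -5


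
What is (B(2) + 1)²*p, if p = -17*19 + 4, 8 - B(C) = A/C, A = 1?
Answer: -92191/4 ≈ -23048.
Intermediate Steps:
B(C) = 8 - 1/C
p = -319 (p = -323 + 4 = -319)
(B(2) + 1)²*p = ((8 - 1/2) + 1)²*(-319) = ((8 - 1*½) + 1)²*(-319) = ((8 - ½) + 1)²*(-319) = (15/2 + 1)²*(-319) = (17/2)²*(-319) = (289/4)*(-319) = -92191/4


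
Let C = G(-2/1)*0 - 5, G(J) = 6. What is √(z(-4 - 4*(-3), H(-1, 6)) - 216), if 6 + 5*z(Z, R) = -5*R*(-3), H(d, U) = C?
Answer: 3*I*√645/5 ≈ 15.238*I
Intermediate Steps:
C = -5 (C = 6*0 - 5 = 0 - 5 = -5)
H(d, U) = -5
z(Z, R) = -6/5 + 3*R (z(Z, R) = -6/5 + (-5*R*(-3))/5 = -6/5 + (15*R)/5 = -6/5 + 3*R)
√(z(-4 - 4*(-3), H(-1, 6)) - 216) = √((-6/5 + 3*(-5)) - 216) = √((-6/5 - 15) - 216) = √(-81/5 - 216) = √(-1161/5) = 3*I*√645/5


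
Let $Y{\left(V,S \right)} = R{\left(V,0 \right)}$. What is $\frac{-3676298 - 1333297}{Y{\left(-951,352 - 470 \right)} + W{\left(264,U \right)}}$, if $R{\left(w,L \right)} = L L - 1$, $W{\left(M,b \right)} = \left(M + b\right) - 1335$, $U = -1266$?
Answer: $\frac{5009595}{2338} \approx 2142.7$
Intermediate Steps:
$W{\left(M,b \right)} = -1335 + M + b$
$R{\left(w,L \right)} = -1 + L^{2}$ ($R{\left(w,L \right)} = L^{2} - 1 = -1 + L^{2}$)
$Y{\left(V,S \right)} = -1$ ($Y{\left(V,S \right)} = -1 + 0^{2} = -1 + 0 = -1$)
$\frac{-3676298 - 1333297}{Y{\left(-951,352 - 470 \right)} + W{\left(264,U \right)}} = \frac{-3676298 - 1333297}{-1 - 2337} = - \frac{5009595}{-1 - 2337} = - \frac{5009595}{-2338} = \left(-5009595\right) \left(- \frac{1}{2338}\right) = \frac{5009595}{2338}$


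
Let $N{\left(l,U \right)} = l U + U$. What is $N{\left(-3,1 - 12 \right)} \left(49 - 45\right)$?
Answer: $88$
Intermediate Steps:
$N{\left(l,U \right)} = U + U l$ ($N{\left(l,U \right)} = U l + U = U + U l$)
$N{\left(-3,1 - 12 \right)} \left(49 - 45\right) = \left(1 - 12\right) \left(1 - 3\right) \left(49 - 45\right) = \left(1 - 12\right) \left(-2\right) 4 = \left(-11\right) \left(-2\right) 4 = 22 \cdot 4 = 88$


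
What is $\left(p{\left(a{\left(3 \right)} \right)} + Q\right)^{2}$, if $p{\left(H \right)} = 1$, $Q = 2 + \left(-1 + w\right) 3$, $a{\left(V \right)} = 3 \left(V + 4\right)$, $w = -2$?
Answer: $36$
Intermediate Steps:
$a{\left(V \right)} = 12 + 3 V$ ($a{\left(V \right)} = 3 \left(4 + V\right) = 12 + 3 V$)
$Q = -7$ ($Q = 2 + \left(-1 - 2\right) 3 = 2 - 9 = -7$)
$\left(p{\left(a{\left(3 \right)} \right)} + Q\right)^{2} = \left(1 - 7\right)^{2} = \left(-6\right)^{2} = 36$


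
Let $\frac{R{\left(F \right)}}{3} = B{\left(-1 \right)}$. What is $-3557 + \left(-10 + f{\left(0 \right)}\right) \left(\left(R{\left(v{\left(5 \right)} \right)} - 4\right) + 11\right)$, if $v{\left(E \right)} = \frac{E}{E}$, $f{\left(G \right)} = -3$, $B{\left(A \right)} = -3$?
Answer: $-3531$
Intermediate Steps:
$v{\left(E \right)} = 1$
$R{\left(F \right)} = -9$ ($R{\left(F \right)} = 3 \left(-3\right) = -9$)
$-3557 + \left(-10 + f{\left(0 \right)}\right) \left(\left(R{\left(v{\left(5 \right)} \right)} - 4\right) + 11\right) = -3557 + \left(-10 - 3\right) \left(\left(-9 - 4\right) + 11\right) = -3557 - 13 \left(-13 + 11\right) = -3557 - -26 = -3557 + 26 = -3531$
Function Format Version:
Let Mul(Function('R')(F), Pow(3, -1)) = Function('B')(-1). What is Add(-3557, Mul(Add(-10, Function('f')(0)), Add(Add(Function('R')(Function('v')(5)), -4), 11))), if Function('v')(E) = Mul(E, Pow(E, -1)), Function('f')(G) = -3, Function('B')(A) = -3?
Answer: -3531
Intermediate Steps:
Function('v')(E) = 1
Function('R')(F) = -9 (Function('R')(F) = Mul(3, -3) = -9)
Add(-3557, Mul(Add(-10, Function('f')(0)), Add(Add(Function('R')(Function('v')(5)), -4), 11))) = Add(-3557, Mul(Add(-10, -3), Add(Add(-9, -4), 11))) = Add(-3557, Mul(-13, Add(-13, 11))) = Add(-3557, Mul(-13, -2)) = Add(-3557, 26) = -3531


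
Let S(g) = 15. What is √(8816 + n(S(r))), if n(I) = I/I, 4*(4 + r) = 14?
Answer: √8817 ≈ 93.899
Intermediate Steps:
r = -½ (r = -4 + (¼)*14 = -4 + 7/2 = -½ ≈ -0.50000)
n(I) = 1
√(8816 + n(S(r))) = √(8816 + 1) = √8817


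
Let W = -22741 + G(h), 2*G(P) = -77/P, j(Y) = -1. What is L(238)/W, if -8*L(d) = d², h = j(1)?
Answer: 14161/45405 ≈ 0.31188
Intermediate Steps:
h = -1
G(P) = -77/(2*P) (G(P) = (-77/P)/2 = -77/(2*P))
W = -45405/2 (W = -22741 - 77/2/(-1) = -22741 - 77/2*(-1) = -22741 + 77/2 = -45405/2 ≈ -22703.)
L(d) = -d²/8
L(238)/W = (-⅛*238²)/(-45405/2) = -⅛*56644*(-2/45405) = -14161/2*(-2/45405) = 14161/45405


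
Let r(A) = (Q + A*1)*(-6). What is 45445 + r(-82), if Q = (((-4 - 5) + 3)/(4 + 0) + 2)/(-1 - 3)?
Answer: 183751/4 ≈ 45938.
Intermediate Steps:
Q = -1/8 (Q = ((-9 + 3)/4 + 2)/(-4) = (-6*1/4 + 2)*(-1/4) = (-3/2 + 2)*(-1/4) = (1/2)*(-1/4) = -1/8 ≈ -0.12500)
r(A) = 3/4 - 6*A (r(A) = (-1/8 + A*1)*(-6) = (-1/8 + A)*(-6) = 3/4 - 6*A)
45445 + r(-82) = 45445 + (3/4 - 6*(-82)) = 45445 + (3/4 + 492) = 45445 + 1971/4 = 183751/4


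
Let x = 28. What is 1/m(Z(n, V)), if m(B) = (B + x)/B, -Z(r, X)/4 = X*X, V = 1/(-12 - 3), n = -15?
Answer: -1/1574 ≈ -0.00063532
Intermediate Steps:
V = -1/15 (V = 1/(-15) = -1/15 ≈ -0.066667)
Z(r, X) = -4*X**2 (Z(r, X) = -4*X*X = -4*X**2)
m(B) = (28 + B)/B (m(B) = (B + 28)/B = (28 + B)/B)
1/m(Z(n, V)) = 1/((28 - 4*(-1/15)**2)/((-4*(-1/15)**2))) = 1/((28 - 4*1/225)/((-4*1/225))) = 1/((28 - 4/225)/(-4/225)) = 1/(-225/4*6296/225) = 1/(-1574) = -1/1574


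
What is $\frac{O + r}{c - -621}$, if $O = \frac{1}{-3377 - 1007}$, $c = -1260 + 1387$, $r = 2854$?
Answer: $\frac{12511935}{3279232} \approx 3.8155$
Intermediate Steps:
$c = 127$
$O = - \frac{1}{4384}$ ($O = \frac{1}{-4384} = - \frac{1}{4384} \approx -0.0002281$)
$\frac{O + r}{c - -621} = \frac{- \frac{1}{4384} + 2854}{127 - -621} = \frac{12511935}{4384 \left(127 + \left(-735 + 1356\right)\right)} = \frac{12511935}{4384 \left(127 + 621\right)} = \frac{12511935}{4384 \cdot 748} = \frac{12511935}{4384} \cdot \frac{1}{748} = \frac{12511935}{3279232}$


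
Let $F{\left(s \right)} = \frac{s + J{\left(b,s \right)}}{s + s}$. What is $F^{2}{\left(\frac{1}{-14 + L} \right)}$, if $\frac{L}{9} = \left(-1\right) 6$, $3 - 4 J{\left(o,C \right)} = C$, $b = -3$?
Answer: $\frac{40401}{64} \approx 631.27$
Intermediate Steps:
$J{\left(o,C \right)} = \frac{3}{4} - \frac{C}{4}$
$L = -54$ ($L = 9 \left(\left(-1\right) 6\right) = 9 \left(-6\right) = -54$)
$F{\left(s \right)} = \frac{\frac{3}{4} + \frac{3 s}{4}}{2 s}$ ($F{\left(s \right)} = \frac{s - \left(- \frac{3}{4} + \frac{s}{4}\right)}{s + s} = \frac{\frac{3}{4} + \frac{3 s}{4}}{2 s}$)
$F^{2}{\left(\frac{1}{-14 + L} \right)} = \left(\frac{3 \left(1 + \frac{1}{-14 - 54}\right)}{8 \frac{1}{-14 - 54}}\right)^{2} = \left(\frac{3 \left(1 + \frac{1}{-68}\right)}{8 \frac{1}{-68}}\right)^{2} = \left(\frac{3 \left(1 - \frac{1}{68}\right)}{8 \left(- \frac{1}{68}\right)}\right)^{2} = \left(\frac{3}{8} \left(-68\right) \frac{67}{68}\right)^{2} = \left(- \frac{201}{8}\right)^{2} = \frac{40401}{64}$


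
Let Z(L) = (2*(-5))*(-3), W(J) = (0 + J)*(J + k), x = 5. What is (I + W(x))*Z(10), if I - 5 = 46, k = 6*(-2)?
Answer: 480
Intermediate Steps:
k = -12
W(J) = J*(-12 + J) (W(J) = (0 + J)*(J - 12) = J*(-12 + J))
Z(L) = 30 (Z(L) = -10*(-3) = 30)
I = 51 (I = 5 + 46 = 51)
(I + W(x))*Z(10) = (51 + 5*(-12 + 5))*30 = (51 + 5*(-7))*30 = (51 - 35)*30 = 16*30 = 480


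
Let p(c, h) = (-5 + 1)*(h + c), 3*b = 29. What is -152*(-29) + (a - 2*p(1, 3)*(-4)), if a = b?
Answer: 12869/3 ≈ 4289.7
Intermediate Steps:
b = 29/3 (b = (⅓)*29 = 29/3 ≈ 9.6667)
a = 29/3 ≈ 9.6667
p(c, h) = -4*c - 4*h (p(c, h) = -4*(c + h) = -4*c - 4*h)
-152*(-29) + (a - 2*p(1, 3)*(-4)) = -152*(-29) + (29/3 - 2*(-4*1 - 4*3)*(-4)) = 4408 + (29/3 - 2*(-4 - 12)*(-4)) = 4408 + (29/3 - 2*(-16)*(-4)) = 4408 + (29/3 + 32*(-4)) = 4408 + (29/3 - 128) = 4408 - 355/3 = 12869/3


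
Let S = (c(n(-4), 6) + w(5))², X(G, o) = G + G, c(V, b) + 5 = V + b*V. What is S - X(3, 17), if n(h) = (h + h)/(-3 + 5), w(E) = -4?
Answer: 1363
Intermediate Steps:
n(h) = h (n(h) = (2*h)/2 = (2*h)*(½) = h)
c(V, b) = -5 + V + V*b (c(V, b) = -5 + (V + b*V) = -5 + (V + V*b) = -5 + V + V*b)
X(G, o) = 2*G
S = 1369 (S = ((-5 - 4 - 4*6) - 4)² = ((-5 - 4 - 24) - 4)² = (-33 - 4)² = (-37)² = 1369)
S - X(3, 17) = 1369 - 2*3 = 1369 - 1*6 = 1369 - 6 = 1363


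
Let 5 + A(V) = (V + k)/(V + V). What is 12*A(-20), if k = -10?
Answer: -51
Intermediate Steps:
A(V) = -5 + (-10 + V)/(2*V) (A(V) = -5 + (V - 10)/(V + V) = -5 + (-10 + V)/((2*V)) = -5 + (-10 + V)*(1/(2*V)) = -5 + (-10 + V)/(2*V))
12*A(-20) = 12*(-9/2 - 5/(-20)) = 12*(-9/2 - 5*(-1/20)) = 12*(-9/2 + ¼) = 12*(-17/4) = -51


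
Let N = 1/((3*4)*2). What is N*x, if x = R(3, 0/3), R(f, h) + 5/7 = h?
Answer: -5/168 ≈ -0.029762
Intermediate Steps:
R(f, h) = -5/7 + h
x = -5/7 (x = -5/7 + 0/3 = -5/7 + 0*(1/3) = -5/7 + 0 = -5/7 ≈ -0.71429)
N = 1/24 (N = 1/(12*2) = 1/24 ≈ 0.041667)
N*x = (1/24)*(-5/7) = -5/168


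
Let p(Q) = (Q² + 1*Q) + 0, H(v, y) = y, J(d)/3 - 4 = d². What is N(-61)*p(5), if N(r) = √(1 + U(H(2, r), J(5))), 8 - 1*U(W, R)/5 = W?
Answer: 30*√346 ≈ 558.03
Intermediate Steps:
J(d) = 12 + 3*d²
U(W, R) = 40 - 5*W
N(r) = √(41 - 5*r) (N(r) = √(1 + (40 - 5*r)) = √(41 - 5*r))
p(Q) = Q + Q² (p(Q) = (Q² + Q) + 0 = (Q + Q²) + 0 = Q + Q²)
N(-61)*p(5) = √(41 - 5*(-61))*(5*(1 + 5)) = √(41 + 305)*(5*6) = √346*30 = 30*√346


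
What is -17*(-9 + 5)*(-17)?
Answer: -1156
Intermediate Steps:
-17*(-9 + 5)*(-17) = -17*(-4)*(-17) = 68*(-17) = -1156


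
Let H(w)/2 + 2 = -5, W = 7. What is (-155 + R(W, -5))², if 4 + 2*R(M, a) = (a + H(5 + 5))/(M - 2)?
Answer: 2524921/100 ≈ 25249.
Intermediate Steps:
H(w) = -14 (H(w) = -4 + 2*(-5) = -4 - 10 = -14)
R(M, a) = -2 + (-14 + a)/(2*(-2 + M)) (R(M, a) = -2 + ((a - 14)/(M - 2))/2 = -2 + ((-14 + a)/(-2 + M))/2 = -2 + (-14 + a)/(2*(-2 + M)))
(-155 + R(W, -5))² = (-155 + (-6 - 5 - 4*7)/(2*(-2 + 7)))² = (-155 + (½)*(-6 - 5 - 28)/5)² = (-155 + (½)*(⅕)*(-39))² = (-155 - 39/10)² = (-1589/10)² = 2524921/100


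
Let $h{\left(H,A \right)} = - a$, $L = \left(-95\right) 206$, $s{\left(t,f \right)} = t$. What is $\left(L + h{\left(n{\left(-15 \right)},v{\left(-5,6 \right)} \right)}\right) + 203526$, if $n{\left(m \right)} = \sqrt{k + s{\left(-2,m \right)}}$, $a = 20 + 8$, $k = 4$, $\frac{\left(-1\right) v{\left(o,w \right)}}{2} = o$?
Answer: $183928$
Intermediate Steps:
$v{\left(o,w \right)} = - 2 o$
$L = -19570$
$a = 28$
$n{\left(m \right)} = \sqrt{2}$ ($n{\left(m \right)} = \sqrt{4 - 2} = \sqrt{2}$)
$h{\left(H,A \right)} = -28$ ($h{\left(H,A \right)} = \left(-1\right) 28 = -28$)
$\left(L + h{\left(n{\left(-15 \right)},v{\left(-5,6 \right)} \right)}\right) + 203526 = \left(-19570 - 28\right) + 203526 = -19598 + 203526 = 183928$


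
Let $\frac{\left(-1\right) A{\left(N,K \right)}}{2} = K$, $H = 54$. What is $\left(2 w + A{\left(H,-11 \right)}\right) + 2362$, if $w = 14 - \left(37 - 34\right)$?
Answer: $2406$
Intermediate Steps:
$A{\left(N,K \right)} = - 2 K$
$w = 11$ ($w = 14 - 3 = 11$)
$\left(2 w + A{\left(H,-11 \right)}\right) + 2362 = \left(2 \cdot 11 - -22\right) + 2362 = \left(22 + 22\right) + 2362 = 44 + 2362 = 2406$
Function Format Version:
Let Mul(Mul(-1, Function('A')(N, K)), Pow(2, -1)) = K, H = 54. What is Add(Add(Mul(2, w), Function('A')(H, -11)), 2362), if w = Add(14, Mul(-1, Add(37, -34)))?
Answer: 2406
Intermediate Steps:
Function('A')(N, K) = Mul(-2, K)
w = 11 (w = Add(14, Mul(-1, 3)) = Add(14, -3) = 11)
Add(Add(Mul(2, w), Function('A')(H, -11)), 2362) = Add(Add(Mul(2, 11), Mul(-2, -11)), 2362) = Add(Add(22, 22), 2362) = Add(44, 2362) = 2406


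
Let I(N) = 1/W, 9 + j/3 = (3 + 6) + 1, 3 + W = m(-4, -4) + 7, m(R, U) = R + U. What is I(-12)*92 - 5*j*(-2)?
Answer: 7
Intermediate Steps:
W = -4 (W = -3 + ((-4 - 4) + 7) = -3 + (-8 + 7) = -3 - 1 = -4)
j = 3 (j = -27 + 3*((3 + 6) + 1) = -27 + 3*(9 + 1) = -27 + 3*10 = -27 + 30 = 3)
I(N) = -1/4 (I(N) = 1/(-4) = -1/4)
I(-12)*92 - 5*j*(-2) = -1/4*92 - 5*3*(-2) = -23 - 15*(-2) = -23 + 30 = 7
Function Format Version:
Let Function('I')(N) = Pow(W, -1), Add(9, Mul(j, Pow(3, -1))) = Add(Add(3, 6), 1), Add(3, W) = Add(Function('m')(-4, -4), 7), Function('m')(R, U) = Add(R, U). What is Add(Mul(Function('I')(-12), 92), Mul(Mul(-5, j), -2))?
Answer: 7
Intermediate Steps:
W = -4 (W = Add(-3, Add(Add(-4, -4), 7)) = Add(-3, Add(-8, 7)) = Add(-3, -1) = -4)
j = 3 (j = Add(-27, Mul(3, Add(Add(3, 6), 1))) = Add(-27, Mul(3, Add(9, 1))) = Add(-27, Mul(3, 10)) = Add(-27, 30) = 3)
Function('I')(N) = Rational(-1, 4) (Function('I')(N) = Pow(-4, -1) = Rational(-1, 4))
Add(Mul(Function('I')(-12), 92), Mul(Mul(-5, j), -2)) = Add(Mul(Rational(-1, 4), 92), Mul(Mul(-5, 3), -2)) = Add(-23, Mul(-15, -2)) = Add(-23, 30) = 7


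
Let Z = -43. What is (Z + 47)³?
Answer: 64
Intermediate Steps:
(Z + 47)³ = (-43 + 47)³ = 4³ = 64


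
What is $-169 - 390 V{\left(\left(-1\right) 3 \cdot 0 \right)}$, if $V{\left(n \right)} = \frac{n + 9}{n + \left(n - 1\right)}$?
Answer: $3341$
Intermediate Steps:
$V{\left(n \right)} = \frac{9 + n}{-1 + 2 n}$ ($V{\left(n \right)} = \frac{9 + n}{n + \left(n - 1\right)} = \frac{9 + n}{n + \left(-1 + n\right)} = \frac{9 + n}{-1 + 2 n}$)
$-169 - 390 V{\left(\left(-1\right) 3 \cdot 0 \right)} = -169 - 390 \frac{9 + \left(-1\right) 3 \cdot 0}{-1 + 2 \left(-1\right) 3 \cdot 0} = -169 - 390 \frac{9 - 0}{-1 + 2 \left(\left(-3\right) 0\right)} = -169 - 390 \frac{9 + 0}{-1 + 2 \cdot 0} = -169 - 390 \frac{1}{-1 + 0} \cdot 9 = -169 - 390 \frac{1}{-1} \cdot 9 = -169 - 390 \left(\left(-1\right) 9\right) = -169 - -3510 = -169 + 3510 = 3341$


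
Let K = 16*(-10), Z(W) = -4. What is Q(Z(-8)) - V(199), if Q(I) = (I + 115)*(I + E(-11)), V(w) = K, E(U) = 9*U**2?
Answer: 120595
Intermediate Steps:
K = -160
V(w) = -160
Q(I) = (115 + I)*(1089 + I) (Q(I) = (I + 115)*(I + 9*(-11)**2) = (115 + I)*(I + 9*121) = (115 + I)*(I + 1089) = (115 + I)*(1089 + I))
Q(Z(-8)) - V(199) = (125235 + (-4)**2 + 1204*(-4)) - 1*(-160) = (125235 + 16 - 4816) + 160 = 120435 + 160 = 120595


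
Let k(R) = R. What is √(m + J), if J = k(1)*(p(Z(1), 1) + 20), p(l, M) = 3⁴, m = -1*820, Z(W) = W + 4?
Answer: I*√719 ≈ 26.814*I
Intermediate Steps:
Z(W) = 4 + W
m = -820
p(l, M) = 81
J = 101 (J = 1*(81 + 20) = 1*101 = 101)
√(m + J) = √(-820 + 101) = √(-719) = I*√719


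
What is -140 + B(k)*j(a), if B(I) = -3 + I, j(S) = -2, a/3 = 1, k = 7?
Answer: -148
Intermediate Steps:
a = 3 (a = 3*1 = 3)
-140 + B(k)*j(a) = -140 + (-3 + 7)*(-2) = -140 + 4*(-2) = -140 - 8 = -148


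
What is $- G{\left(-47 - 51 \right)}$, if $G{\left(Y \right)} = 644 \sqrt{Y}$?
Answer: $- 4508 i \sqrt{2} \approx - 6375.3 i$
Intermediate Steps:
$- G{\left(-47 - 51 \right)} = - 644 \sqrt{-47 - 51} = - 644 \sqrt{-98} = - 644 \cdot 7 i \sqrt{2} = - 4508 i \sqrt{2}$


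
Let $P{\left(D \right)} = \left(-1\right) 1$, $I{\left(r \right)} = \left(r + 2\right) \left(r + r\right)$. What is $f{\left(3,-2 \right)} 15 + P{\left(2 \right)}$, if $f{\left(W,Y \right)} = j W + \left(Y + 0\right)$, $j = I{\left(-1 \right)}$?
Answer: $-121$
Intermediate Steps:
$I{\left(r \right)} = 2 r \left(2 + r\right)$ ($I{\left(r \right)} = \left(2 + r\right) 2 r = 2 r \left(2 + r\right)$)
$j = -2$ ($j = 2 \left(-1\right) \left(2 - 1\right) = 2 \left(-1\right) 1 = -2$)
$P{\left(D \right)} = -1$
$f{\left(W,Y \right)} = Y - 2 W$ ($f{\left(W,Y \right)} = - 2 W + \left(Y + 0\right) = - 2 W + Y = Y - 2 W$)
$f{\left(3,-2 \right)} 15 + P{\left(2 \right)} = \left(-2 - 6\right) 15 - 1 = \left(-8\right) 15 - 1 = -120 - 1 = -121$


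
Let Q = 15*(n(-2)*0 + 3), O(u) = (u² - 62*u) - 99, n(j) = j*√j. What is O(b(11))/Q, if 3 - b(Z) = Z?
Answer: 461/45 ≈ 10.244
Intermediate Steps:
b(Z) = 3 - Z
n(j) = j^(3/2)
O(u) = -99 + u² - 62*u
Q = 45 (Q = 15*((-2)^(3/2)*0 + 3) = 15*(-2*I*√2*0 + 3) = 15*(0 + 3) = 15*3 = 45)
O(b(11))/Q = (-99 + (3 - 1*11)² - 62*(3 - 1*11))/45 = (-99 + (3 - 11)² - 62*(3 - 11))*(1/45) = (-99 + (-8)² - 62*(-8))*(1/45) = (-99 + 64 + 496)*(1/45) = 461*(1/45) = 461/45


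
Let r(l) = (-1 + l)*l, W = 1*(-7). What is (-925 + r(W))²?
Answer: 755161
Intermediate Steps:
W = -7
r(l) = l*(-1 + l)
(-925 + r(W))² = (-925 - 7*(-1 - 7))² = (-925 - 7*(-8))² = (-925 + 56)² = (-869)² = 755161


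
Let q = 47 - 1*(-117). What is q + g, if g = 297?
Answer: 461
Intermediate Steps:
q = 164 (q = 47 + 117 = 164)
q + g = 164 + 297 = 461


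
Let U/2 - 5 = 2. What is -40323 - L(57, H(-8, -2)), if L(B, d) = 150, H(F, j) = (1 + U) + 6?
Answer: -40473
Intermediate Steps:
U = 14 (U = 10 + 2*2 = 10 + 4 = 14)
H(F, j) = 21 (H(F, j) = (1 + 14) + 6 = 15 + 6 = 21)
-40323 - L(57, H(-8, -2)) = -40323 - 1*150 = -40323 - 150 = -40473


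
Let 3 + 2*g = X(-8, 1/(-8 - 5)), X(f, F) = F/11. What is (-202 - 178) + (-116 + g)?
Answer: -71143/143 ≈ -497.50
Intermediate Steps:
X(f, F) = F/11 (X(f, F) = F*(1/11) = F/11)
g = -215/143 (g = -3/2 + (1/(11*(-8 - 5)))/2 = -3/2 + ((1/11)/(-13))/2 = -3/2 + ((1/11)*(-1/13))/2 = -3/2 + (½)*(-1/143) = -3/2 - 1/286 = -215/143 ≈ -1.5035)
(-202 - 178) + (-116 + g) = (-202 - 178) + (-116 - 215/143) = -380 - 16803/143 = -71143/143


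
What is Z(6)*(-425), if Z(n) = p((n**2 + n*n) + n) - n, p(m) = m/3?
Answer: -8500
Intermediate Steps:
p(m) = m/3 (p(m) = m*(1/3) = m/3)
Z(n) = -2*n/3 + 2*n**2/3 (Z(n) = ((n**2 + n*n) + n)/3 - n = ((n**2 + n**2) + n)/3 - n = (2*n**2 + n)/3 - n = (n + 2*n**2)/3 - n = (n/3 + 2*n**2/3) - n = -2*n/3 + 2*n**2/3)
Z(6)*(-425) = ((2/3)*6*(-1 + 6))*(-425) = ((2/3)*6*5)*(-425) = 20*(-425) = -8500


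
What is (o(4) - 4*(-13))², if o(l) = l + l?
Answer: 3600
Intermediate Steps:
o(l) = 2*l
(o(4) - 4*(-13))² = (2*4 - 4*(-13))² = (8 + 52)² = 60² = 3600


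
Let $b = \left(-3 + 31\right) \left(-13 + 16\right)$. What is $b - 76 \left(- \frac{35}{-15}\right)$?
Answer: $- \frac{280}{3} \approx -93.333$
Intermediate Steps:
$b = 84$ ($b = 28 \cdot 3 = 84$)
$b - 76 \left(- \frac{35}{-15}\right) = 84 - 76 \left(- \frac{35}{-15}\right) = 84 - 76 \left(\left(-35\right) \left(- \frac{1}{15}\right)\right) = 84 - \frac{532}{3} = - \frac{280}{3}$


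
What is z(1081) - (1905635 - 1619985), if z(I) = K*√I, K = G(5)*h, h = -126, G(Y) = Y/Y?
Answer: -285650 - 126*√1081 ≈ -2.8979e+5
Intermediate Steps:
G(Y) = 1
K = -126 (K = 1*(-126) = -126)
z(I) = -126*√I
z(1081) - (1905635 - 1619985) = -126*√1081 - (1905635 - 1619985) = -126*√1081 - 1*285650 = -126*√1081 - 285650 = -285650 - 126*√1081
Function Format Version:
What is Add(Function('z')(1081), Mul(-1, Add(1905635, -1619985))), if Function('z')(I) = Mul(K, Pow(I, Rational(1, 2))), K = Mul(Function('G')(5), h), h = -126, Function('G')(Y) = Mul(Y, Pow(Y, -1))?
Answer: Add(-285650, Mul(-126, Pow(1081, Rational(1, 2)))) ≈ -2.8979e+5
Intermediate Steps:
Function('G')(Y) = 1
K = -126 (K = Mul(1, -126) = -126)
Function('z')(I) = Mul(-126, Pow(I, Rational(1, 2)))
Add(Function('z')(1081), Mul(-1, Add(1905635, -1619985))) = Add(Mul(-126, Pow(1081, Rational(1, 2))), Mul(-1, Add(1905635, -1619985))) = Add(Mul(-126, Pow(1081, Rational(1, 2))), Mul(-1, 285650)) = Add(Mul(-126, Pow(1081, Rational(1, 2))), -285650) = Add(-285650, Mul(-126, Pow(1081, Rational(1, 2))))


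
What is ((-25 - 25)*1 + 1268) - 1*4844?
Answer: -3626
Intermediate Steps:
((-25 - 25)*1 + 1268) - 1*4844 = (-50*1 + 1268) - 4844 = (-50 + 1268) - 4844 = 1218 - 4844 = -3626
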